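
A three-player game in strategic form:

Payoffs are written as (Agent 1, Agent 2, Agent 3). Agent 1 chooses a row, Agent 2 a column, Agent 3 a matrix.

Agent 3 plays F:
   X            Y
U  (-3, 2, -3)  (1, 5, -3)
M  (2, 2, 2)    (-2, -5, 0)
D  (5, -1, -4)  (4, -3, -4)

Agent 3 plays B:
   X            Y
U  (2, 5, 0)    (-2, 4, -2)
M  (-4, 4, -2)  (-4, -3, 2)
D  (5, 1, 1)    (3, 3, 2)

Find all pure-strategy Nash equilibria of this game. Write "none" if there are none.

Agent 1 against (X, F): payoffs -3, 2, 5 → best response D.
Agent 1 against (X, B): payoffs 2, -4, 5 → best response D.
Agent 1 against (Y, F): payoffs 1, -2, 4 → best response D.
Agent 1 against (Y, B): payoffs -2, -4, 3 → best response D.
Agent 2 against (U, F): payoffs 2, 5 → best response Y.
Agent 2 against (U, B): payoffs 5, 4 → best response X.
Agent 2 against (M, F): payoffs 2, -5 → best response X.
Agent 2 against (M, B): payoffs 4, -3 → best response X.
Agent 2 against (D, F): payoffs -1, -3 → best response X.
Agent 2 against (D, B): payoffs 1, 3 → best response Y.
Agent 3 against (U, X): payoffs -3, 0 → best response B.
Agent 3 against (U, Y): payoffs -3, -2 → best response B.
Agent 3 against (M, X): payoffs 2, -2 → best response F.
Agent 3 against (M, Y): payoffs 0, 2 → best response B.
Agent 3 against (D, X): payoffs -4, 1 → best response B.
Agent 3 against (D, Y): payoffs -4, 2 → best response B.
Mutual best responses: (D, Y, B).

(D, Y, B)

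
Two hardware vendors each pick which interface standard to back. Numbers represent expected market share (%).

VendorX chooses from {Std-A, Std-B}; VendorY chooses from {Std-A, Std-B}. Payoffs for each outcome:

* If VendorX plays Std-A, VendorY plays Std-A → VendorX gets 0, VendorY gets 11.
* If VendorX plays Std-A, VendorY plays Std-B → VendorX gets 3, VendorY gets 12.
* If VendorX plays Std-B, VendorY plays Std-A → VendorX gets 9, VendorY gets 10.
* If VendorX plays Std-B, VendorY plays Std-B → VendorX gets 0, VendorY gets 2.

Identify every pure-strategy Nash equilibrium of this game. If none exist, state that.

VendorX against Std-A: payoffs 0, 9 → best response Std-B.
VendorX against Std-B: payoffs 3, 0 → best response Std-A.
VendorY against Std-A: payoffs 11, 12 → best response Std-B.
VendorY against Std-B: payoffs 10, 2 → best response Std-A.
Mutual best responses: (Std-A, Std-B); (Std-B, Std-A).

The pure Nash equilibria are (Std-A, Std-B), (Std-B, Std-A).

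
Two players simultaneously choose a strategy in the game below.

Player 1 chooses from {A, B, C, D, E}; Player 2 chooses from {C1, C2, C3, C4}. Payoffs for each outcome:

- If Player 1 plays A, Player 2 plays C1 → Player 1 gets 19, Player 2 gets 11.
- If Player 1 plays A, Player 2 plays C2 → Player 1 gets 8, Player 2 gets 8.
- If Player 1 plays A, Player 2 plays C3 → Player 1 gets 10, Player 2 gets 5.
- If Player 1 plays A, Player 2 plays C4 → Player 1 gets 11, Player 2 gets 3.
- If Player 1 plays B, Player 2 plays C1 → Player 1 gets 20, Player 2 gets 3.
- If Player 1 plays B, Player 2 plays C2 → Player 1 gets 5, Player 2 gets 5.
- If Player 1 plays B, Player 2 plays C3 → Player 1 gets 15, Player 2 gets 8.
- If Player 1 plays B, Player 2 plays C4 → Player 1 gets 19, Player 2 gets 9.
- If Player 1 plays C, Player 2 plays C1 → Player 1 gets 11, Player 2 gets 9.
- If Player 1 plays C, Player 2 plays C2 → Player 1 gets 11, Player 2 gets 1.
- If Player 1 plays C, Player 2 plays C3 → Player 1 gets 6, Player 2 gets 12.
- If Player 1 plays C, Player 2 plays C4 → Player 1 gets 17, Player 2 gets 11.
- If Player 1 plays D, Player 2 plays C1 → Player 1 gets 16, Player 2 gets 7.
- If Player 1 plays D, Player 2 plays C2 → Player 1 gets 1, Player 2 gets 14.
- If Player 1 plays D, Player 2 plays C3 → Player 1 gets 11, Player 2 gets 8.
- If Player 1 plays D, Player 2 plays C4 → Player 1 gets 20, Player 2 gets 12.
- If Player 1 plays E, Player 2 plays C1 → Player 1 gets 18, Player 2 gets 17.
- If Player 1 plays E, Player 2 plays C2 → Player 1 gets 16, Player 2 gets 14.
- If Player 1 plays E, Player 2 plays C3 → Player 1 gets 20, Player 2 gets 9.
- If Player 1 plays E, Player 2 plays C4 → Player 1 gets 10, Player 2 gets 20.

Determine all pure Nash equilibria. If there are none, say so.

This game has no pure Nash equilibrium.

Mark each player's best response to every combination of opponents' strategies; a profile where every player is best-responding is a pure Nash equilibrium.
Player 1 against C1: payoffs 19, 20, 11, 16, 18 → best response B.
Player 1 against C2: payoffs 8, 5, 11, 1, 16 → best response E.
Player 1 against C3: payoffs 10, 15, 6, 11, 20 → best response E.
Player 1 against C4: payoffs 11, 19, 17, 20, 10 → best response D.
Player 2 against A: payoffs 11, 8, 5, 3 → best response C1.
Player 2 against B: payoffs 3, 5, 8, 9 → best response C4.
Player 2 against C: payoffs 9, 1, 12, 11 → best response C3.
Player 2 against D: payoffs 7, 14, 8, 12 → best response C2.
Player 2 against E: payoffs 17, 14, 9, 20 → best response C4.
No profile is a mutual best response for all players.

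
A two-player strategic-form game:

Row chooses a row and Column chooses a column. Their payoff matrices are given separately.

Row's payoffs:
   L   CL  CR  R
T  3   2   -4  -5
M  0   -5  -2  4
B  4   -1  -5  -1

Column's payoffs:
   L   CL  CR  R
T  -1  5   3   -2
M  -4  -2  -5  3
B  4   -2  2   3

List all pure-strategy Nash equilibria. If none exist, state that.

(T, CL); (M, R); (B, L)

Row against L: payoffs 3, 0, 4 → best response B.
Row against CL: payoffs 2, -5, -1 → best response T.
Row against CR: payoffs -4, -2, -5 → best response M.
Row against R: payoffs -5, 4, -1 → best response M.
Column against T: payoffs -1, 5, 3, -2 → best response CL.
Column against M: payoffs -4, -2, -5, 3 → best response R.
Column against B: payoffs 4, -2, 2, 3 → best response L.
Mutual best responses: (T, CL); (M, R); (B, L).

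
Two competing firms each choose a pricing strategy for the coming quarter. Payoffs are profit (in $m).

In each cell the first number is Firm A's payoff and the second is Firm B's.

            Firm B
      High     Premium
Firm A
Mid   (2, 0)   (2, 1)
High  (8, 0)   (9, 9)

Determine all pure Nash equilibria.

Pure NE: (High, Premium)

Mark each player's best response to every combination of opponents' strategies; a profile where every player is best-responding is a pure Nash equilibrium.
Firm A against High: payoffs 2, 8 → best response High.
Firm A against Premium: payoffs 2, 9 → best response High.
Firm B against Mid: payoffs 0, 1 → best response Premium.
Firm B against High: payoffs 0, 9 → best response Premium.
Mutual best responses: (High, Premium).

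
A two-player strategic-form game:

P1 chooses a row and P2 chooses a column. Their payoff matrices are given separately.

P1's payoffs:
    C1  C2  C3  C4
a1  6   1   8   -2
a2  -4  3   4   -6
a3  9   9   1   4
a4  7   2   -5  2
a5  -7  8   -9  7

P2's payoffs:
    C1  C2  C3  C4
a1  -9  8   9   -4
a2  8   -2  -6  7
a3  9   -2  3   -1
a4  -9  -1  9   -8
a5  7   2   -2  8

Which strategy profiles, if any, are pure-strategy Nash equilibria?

(a1, C3) and (a3, C1) and (a5, C4)

P1 against C1: payoffs 6, -4, 9, 7, -7 → best response a3.
P1 against C2: payoffs 1, 3, 9, 2, 8 → best response a3.
P1 against C3: payoffs 8, 4, 1, -5, -9 → best response a1.
P1 against C4: payoffs -2, -6, 4, 2, 7 → best response a5.
P2 against a1: payoffs -9, 8, 9, -4 → best response C3.
P2 against a2: payoffs 8, -2, -6, 7 → best response C1.
P2 against a3: payoffs 9, -2, 3, -1 → best response C1.
P2 against a4: payoffs -9, -1, 9, -8 → best response C3.
P2 against a5: payoffs 7, 2, -2, 8 → best response C4.
Mutual best responses: (a1, C3); (a3, C1); (a5, C4).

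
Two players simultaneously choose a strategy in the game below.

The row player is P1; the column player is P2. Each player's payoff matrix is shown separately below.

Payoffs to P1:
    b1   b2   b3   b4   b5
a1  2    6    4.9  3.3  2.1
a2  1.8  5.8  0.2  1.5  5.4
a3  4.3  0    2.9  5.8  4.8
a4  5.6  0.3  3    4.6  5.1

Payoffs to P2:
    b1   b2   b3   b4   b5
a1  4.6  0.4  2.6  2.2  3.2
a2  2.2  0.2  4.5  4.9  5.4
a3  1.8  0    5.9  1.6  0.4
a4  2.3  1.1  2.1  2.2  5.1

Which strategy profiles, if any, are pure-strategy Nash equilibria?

(a1, b1): P1 can switch to a3 (2 → 4.3). Not NE.
(a1, b2): P2 can switch to b1 (0.4 → 4.6). Not NE.
(a1, b3): P2 can switch to b1 (2.6 → 4.6). Not NE.
(a1, b4): P1 can switch to a3 (3.3 → 5.8). Not NE.
(a1, b5): P1 can switch to a2 (2.1 → 5.4). Not NE.
(a2, b1): P1 can switch to a1 (1.8 → 2). Not NE.
(a2, b5): P1 gets 5.4, best alternative 5.1; P2 gets 5.4, best alternative 4.9. No profitable deviation — NE.
(The remaining 13 profiles each have a profitable deviation by the same check.)

(a2, b5)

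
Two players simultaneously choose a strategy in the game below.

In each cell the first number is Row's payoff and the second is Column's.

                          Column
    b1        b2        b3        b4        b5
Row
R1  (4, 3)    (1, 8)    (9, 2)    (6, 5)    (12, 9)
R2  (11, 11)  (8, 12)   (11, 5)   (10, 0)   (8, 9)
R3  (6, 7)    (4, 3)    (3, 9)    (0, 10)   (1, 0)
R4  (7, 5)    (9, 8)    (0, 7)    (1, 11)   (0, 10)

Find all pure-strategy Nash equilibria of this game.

The unique pure-strategy Nash equilibrium is (R1, b5).

Row against b1: payoffs 4, 11, 6, 7 → best response R2.
Row against b2: payoffs 1, 8, 4, 9 → best response R4.
Row against b3: payoffs 9, 11, 3, 0 → best response R2.
Row against b4: payoffs 6, 10, 0, 1 → best response R2.
Row against b5: payoffs 12, 8, 1, 0 → best response R1.
Column against R1: payoffs 3, 8, 2, 5, 9 → best response b5.
Column against R2: payoffs 11, 12, 5, 0, 9 → best response b2.
Column against R3: payoffs 7, 3, 9, 10, 0 → best response b4.
Column against R4: payoffs 5, 8, 7, 11, 10 → best response b4.
Mutual best responses: (R1, b5).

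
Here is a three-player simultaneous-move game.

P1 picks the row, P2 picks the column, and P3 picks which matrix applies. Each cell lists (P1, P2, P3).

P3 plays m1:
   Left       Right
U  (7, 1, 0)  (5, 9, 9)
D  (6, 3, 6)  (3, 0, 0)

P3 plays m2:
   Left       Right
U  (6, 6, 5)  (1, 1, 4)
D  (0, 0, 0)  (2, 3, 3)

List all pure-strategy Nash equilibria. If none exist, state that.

Check each profile: it is a Nash equilibrium iff no player can strictly gain by switching unilaterally.
(U, Left, m1): P2 can switch to Right (1 → 9). Not NE.
(U, Left, m2): P1 gets 6, best alternative 0; P2 gets 6, best alternative 1; P3 gets 5, best alternative 0. No profitable deviation — NE.
(U, Right, m1): P1 gets 5, best alternative 3; P2 gets 9, best alternative 1; P3 gets 9, best alternative 4. No profitable deviation — NE.
(U, Right, m2): P1 can switch to D (1 → 2). Not NE.
(D, Left, m1): P1 can switch to U (6 → 7). Not NE.
(D, Left, m2): P1 can switch to U (0 → 6). Not NE.
(D, Right, m1): P1 can switch to U (3 → 5). Not NE.
(D, Right, m2): P1 gets 2, best alternative 1; P2 gets 3, best alternative 0; P3 gets 3, best alternative 0. No profitable deviation — NE.

(U, Left, m2) and (U, Right, m1) and (D, Right, m2)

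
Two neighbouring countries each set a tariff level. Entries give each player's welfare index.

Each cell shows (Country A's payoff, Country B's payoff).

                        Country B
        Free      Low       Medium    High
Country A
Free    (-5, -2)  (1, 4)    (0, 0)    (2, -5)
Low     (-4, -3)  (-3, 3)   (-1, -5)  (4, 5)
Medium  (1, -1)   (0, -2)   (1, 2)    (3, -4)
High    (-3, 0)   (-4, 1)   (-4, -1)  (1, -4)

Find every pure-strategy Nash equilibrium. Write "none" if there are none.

(Free, Free): Country A can switch to Low (-5 → -4). Not NE.
(Free, Low): Country A gets 1, best alternative 0; Country B gets 4, best alternative 0. No profitable deviation — NE.
(Free, Medium): Country A can switch to Medium (0 → 1). Not NE.
(Free, High): Country A can switch to Low (2 → 4). Not NE.
(Low, Free): Country A can switch to Medium (-4 → 1). Not NE.
(Low, Low): Country A can switch to Free (-3 → 1). Not NE.
(Low, Medium): Country A can switch to Free (-1 → 0). Not NE.
(Low, High): Country A gets 4, best alternative 3; Country B gets 5, best alternative 3. No profitable deviation — NE.
(Medium, Free): Country B can switch to Medium (-1 → 2). Not NE.
(Medium, Low): Country A can switch to Free (0 → 1). Not NE.
(Medium, Medium): Country A gets 1, best alternative 0; Country B gets 2, best alternative -1. No profitable deviation — NE.
(Medium, High): Country A can switch to Low (3 → 4). Not NE.
(High, Free): Country A can switch to Medium (-3 → 1). Not NE.
(The remaining 3 profiles each have a profitable deviation by the same check.)

Pure-strategy Nash equilibria: (Free, Low), (Low, High), (Medium, Medium)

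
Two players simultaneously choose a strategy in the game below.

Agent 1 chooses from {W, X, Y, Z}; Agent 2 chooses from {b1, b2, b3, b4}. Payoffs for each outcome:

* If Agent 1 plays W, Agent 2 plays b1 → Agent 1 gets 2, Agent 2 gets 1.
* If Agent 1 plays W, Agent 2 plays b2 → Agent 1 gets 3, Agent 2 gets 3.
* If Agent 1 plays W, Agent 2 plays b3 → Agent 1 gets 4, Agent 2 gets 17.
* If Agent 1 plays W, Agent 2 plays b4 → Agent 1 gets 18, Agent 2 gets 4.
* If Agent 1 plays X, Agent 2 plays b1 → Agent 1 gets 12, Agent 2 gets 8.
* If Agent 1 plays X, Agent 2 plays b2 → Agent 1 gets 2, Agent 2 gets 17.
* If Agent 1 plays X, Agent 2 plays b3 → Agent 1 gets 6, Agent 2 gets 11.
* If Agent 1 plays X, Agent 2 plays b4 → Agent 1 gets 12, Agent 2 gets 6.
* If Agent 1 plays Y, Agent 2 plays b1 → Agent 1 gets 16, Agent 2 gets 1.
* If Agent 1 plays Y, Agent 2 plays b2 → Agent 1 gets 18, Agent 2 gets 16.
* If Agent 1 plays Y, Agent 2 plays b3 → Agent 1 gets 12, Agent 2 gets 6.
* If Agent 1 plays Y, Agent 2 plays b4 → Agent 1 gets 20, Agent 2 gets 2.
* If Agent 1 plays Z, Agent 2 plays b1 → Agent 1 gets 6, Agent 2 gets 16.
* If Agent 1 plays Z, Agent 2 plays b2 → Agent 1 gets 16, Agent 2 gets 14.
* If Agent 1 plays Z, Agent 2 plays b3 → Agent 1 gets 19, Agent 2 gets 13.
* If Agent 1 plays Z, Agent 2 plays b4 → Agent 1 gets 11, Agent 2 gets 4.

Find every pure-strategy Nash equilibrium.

Agent 1 against b1: payoffs 2, 12, 16, 6 → best response Y.
Agent 1 against b2: payoffs 3, 2, 18, 16 → best response Y.
Agent 1 against b3: payoffs 4, 6, 12, 19 → best response Z.
Agent 1 against b4: payoffs 18, 12, 20, 11 → best response Y.
Agent 2 against W: payoffs 1, 3, 17, 4 → best response b3.
Agent 2 against X: payoffs 8, 17, 11, 6 → best response b2.
Agent 2 against Y: payoffs 1, 16, 6, 2 → best response b2.
Agent 2 against Z: payoffs 16, 14, 13, 4 → best response b1.
Mutual best responses: (Y, b2).

Pure NE: (Y, b2)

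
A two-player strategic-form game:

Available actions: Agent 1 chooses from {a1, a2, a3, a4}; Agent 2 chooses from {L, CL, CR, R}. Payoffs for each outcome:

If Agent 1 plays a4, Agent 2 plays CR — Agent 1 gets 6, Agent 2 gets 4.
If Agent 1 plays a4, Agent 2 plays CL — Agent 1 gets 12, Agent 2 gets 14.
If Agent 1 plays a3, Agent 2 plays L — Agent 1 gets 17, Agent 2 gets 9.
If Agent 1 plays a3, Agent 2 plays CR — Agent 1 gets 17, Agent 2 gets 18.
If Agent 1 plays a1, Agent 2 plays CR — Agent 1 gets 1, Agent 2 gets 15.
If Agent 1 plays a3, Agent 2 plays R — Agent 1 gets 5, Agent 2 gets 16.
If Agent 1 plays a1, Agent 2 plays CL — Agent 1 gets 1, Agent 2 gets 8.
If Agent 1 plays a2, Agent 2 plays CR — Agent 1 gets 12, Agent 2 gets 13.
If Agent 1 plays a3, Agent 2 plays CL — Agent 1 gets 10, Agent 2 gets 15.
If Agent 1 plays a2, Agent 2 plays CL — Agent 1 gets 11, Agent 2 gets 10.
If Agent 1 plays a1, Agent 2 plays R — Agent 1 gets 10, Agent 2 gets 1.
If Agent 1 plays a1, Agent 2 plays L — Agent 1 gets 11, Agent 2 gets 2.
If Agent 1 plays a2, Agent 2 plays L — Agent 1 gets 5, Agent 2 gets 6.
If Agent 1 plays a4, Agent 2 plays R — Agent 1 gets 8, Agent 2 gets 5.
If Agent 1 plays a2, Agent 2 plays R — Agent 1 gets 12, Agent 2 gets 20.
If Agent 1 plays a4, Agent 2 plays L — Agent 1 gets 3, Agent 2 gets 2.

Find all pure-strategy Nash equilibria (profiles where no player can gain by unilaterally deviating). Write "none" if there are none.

Pure-strategy Nash equilibria: (a2, R) and (a3, CR) and (a4, CL)

Agent 1 against L: payoffs 11, 5, 17, 3 → best response a3.
Agent 1 against CL: payoffs 1, 11, 10, 12 → best response a4.
Agent 1 against CR: payoffs 1, 12, 17, 6 → best response a3.
Agent 1 against R: payoffs 10, 12, 5, 8 → best response a2.
Agent 2 against a1: payoffs 2, 8, 15, 1 → best response CR.
Agent 2 against a2: payoffs 6, 10, 13, 20 → best response R.
Agent 2 against a3: payoffs 9, 15, 18, 16 → best response CR.
Agent 2 against a4: payoffs 2, 14, 4, 5 → best response CL.
Mutual best responses: (a2, R); (a3, CR); (a4, CL).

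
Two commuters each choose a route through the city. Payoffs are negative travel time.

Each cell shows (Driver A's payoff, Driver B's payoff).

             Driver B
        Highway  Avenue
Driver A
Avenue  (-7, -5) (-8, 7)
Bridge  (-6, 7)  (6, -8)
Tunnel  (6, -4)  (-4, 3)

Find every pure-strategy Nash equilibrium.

This game has no pure Nash equilibrium.

Driver A against Highway: payoffs -7, -6, 6 → best response Tunnel.
Driver A against Avenue: payoffs -8, 6, -4 → best response Bridge.
Driver B against Avenue: payoffs -5, 7 → best response Avenue.
Driver B against Bridge: payoffs 7, -8 → best response Highway.
Driver B against Tunnel: payoffs -4, 3 → best response Avenue.
No profile is a mutual best response for all players.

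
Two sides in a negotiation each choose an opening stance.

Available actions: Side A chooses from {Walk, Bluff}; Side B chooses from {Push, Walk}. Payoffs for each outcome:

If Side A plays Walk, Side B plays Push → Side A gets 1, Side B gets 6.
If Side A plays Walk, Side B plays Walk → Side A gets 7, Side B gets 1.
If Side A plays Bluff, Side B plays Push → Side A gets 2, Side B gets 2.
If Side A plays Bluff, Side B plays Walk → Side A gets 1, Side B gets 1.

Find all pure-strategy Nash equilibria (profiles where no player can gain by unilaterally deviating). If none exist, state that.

(Walk, Push): Side A can switch to Bluff (1 → 2). Not NE.
(Walk, Walk): Side B can switch to Push (1 → 6). Not NE.
(Bluff, Push): Side A gets 2, best alternative 1; Side B gets 2, best alternative 1. No profitable deviation — NE.
(Bluff, Walk): Side A can switch to Walk (1 → 7). Not NE.

(Bluff, Push)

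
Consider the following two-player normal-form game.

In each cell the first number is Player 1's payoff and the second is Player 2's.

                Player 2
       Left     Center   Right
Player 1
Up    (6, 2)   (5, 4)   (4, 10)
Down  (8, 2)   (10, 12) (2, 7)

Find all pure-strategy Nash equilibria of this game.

Player 1 against Left: payoffs 6, 8 → best response Down.
Player 1 against Center: payoffs 5, 10 → best response Down.
Player 1 against Right: payoffs 4, 2 → best response Up.
Player 2 against Up: payoffs 2, 4, 10 → best response Right.
Player 2 against Down: payoffs 2, 12, 7 → best response Center.
Mutual best responses: (Up, Right); (Down, Center).

The pure Nash equilibria are (Up, Right); (Down, Center).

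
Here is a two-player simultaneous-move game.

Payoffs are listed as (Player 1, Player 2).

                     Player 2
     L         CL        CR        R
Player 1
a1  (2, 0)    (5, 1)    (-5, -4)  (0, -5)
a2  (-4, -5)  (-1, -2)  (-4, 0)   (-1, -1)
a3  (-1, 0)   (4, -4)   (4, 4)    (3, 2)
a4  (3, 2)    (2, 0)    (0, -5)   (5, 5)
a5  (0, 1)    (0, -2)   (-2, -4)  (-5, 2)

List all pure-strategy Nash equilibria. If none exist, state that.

(a1, L): Player 1 can switch to a4 (2 → 3). Not NE.
(a1, CL): Player 1 gets 5, best alternative 4; Player 2 gets 1, best alternative 0. No profitable deviation — NE.
(a1, CR): Player 1 can switch to a2 (-5 → -4). Not NE.
(a1, R): Player 1 can switch to a3 (0 → 3). Not NE.
(a2, L): Player 1 can switch to a1 (-4 → 2). Not NE.
(a2, CL): Player 1 can switch to a1 (-1 → 5). Not NE.
(a2, CR): Player 1 can switch to a3 (-4 → 4). Not NE.
(a3, CR): Player 1 gets 4, best alternative 0; Player 2 gets 4, best alternative 2. No profitable deviation — NE.
(a4, R): Player 1 gets 5, best alternative 3; Player 2 gets 5, best alternative 2. No profitable deviation — NE.
(The remaining 11 profiles each have a profitable deviation by the same check.)

Pure-strategy Nash equilibria: (a1, CL); (a3, CR); (a4, R)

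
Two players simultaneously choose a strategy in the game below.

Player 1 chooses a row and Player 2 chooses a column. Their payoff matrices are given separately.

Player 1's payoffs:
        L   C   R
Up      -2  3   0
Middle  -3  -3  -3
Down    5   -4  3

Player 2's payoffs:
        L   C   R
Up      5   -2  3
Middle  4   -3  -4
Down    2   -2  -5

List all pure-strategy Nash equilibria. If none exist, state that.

The unique pure-strategy Nash equilibrium is (Down, L).

Player 1 against L: payoffs -2, -3, 5 → best response Down.
Player 1 against C: payoffs 3, -3, -4 → best response Up.
Player 1 against R: payoffs 0, -3, 3 → best response Down.
Player 2 against Up: payoffs 5, -2, 3 → best response L.
Player 2 against Middle: payoffs 4, -3, -4 → best response L.
Player 2 against Down: payoffs 2, -2, -5 → best response L.
Mutual best responses: (Down, L).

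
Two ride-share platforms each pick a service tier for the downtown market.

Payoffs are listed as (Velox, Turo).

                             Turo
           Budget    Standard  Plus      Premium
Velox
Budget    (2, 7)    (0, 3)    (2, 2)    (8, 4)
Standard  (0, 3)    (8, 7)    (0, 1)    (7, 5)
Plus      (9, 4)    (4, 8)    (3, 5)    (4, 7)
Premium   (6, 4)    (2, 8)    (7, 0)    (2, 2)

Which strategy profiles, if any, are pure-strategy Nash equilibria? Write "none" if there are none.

For each player, find the best response to each opponent profile; mutual best responses are the pure NE.
Velox against Budget: payoffs 2, 0, 9, 6 → best response Plus.
Velox against Standard: payoffs 0, 8, 4, 2 → best response Standard.
Velox against Plus: payoffs 2, 0, 3, 7 → best response Premium.
Velox against Premium: payoffs 8, 7, 4, 2 → best response Budget.
Turo against Budget: payoffs 7, 3, 2, 4 → best response Budget.
Turo against Standard: payoffs 3, 7, 1, 5 → best response Standard.
Turo against Plus: payoffs 4, 8, 5, 7 → best response Standard.
Turo against Premium: payoffs 4, 8, 0, 2 → best response Standard.
Mutual best responses: (Standard, Standard).

The unique pure-strategy Nash equilibrium is (Standard, Standard).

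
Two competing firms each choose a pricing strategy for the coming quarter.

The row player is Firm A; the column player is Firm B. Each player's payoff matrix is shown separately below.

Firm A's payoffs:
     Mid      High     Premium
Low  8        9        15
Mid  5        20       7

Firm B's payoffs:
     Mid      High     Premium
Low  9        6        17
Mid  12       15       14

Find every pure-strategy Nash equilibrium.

The pure Nash equilibria are (Low, Premium), (Mid, High).

Mark each player's best response to every combination of opponents' strategies; a profile where every player is best-responding is a pure Nash equilibrium.
Firm A against Mid: payoffs 8, 5 → best response Low.
Firm A against High: payoffs 9, 20 → best response Mid.
Firm A against Premium: payoffs 15, 7 → best response Low.
Firm B against Low: payoffs 9, 6, 17 → best response Premium.
Firm B against Mid: payoffs 12, 15, 14 → best response High.
Mutual best responses: (Low, Premium); (Mid, High).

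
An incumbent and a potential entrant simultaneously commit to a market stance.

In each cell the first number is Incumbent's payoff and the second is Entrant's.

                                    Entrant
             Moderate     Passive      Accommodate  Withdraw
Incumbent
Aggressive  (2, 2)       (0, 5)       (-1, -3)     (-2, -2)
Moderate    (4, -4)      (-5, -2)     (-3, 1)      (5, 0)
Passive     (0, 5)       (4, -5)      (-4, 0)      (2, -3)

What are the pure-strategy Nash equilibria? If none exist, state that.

Check each profile: it is a Nash equilibrium iff no player can strictly gain by switching unilaterally.
(Aggressive, Moderate): Incumbent can switch to Moderate (2 → 4). Not NE.
(Aggressive, Passive): Incumbent can switch to Passive (0 → 4). Not NE.
(Aggressive, Accommodate): Entrant can switch to Moderate (-3 → 2). Not NE.
(Aggressive, Withdraw): Incumbent can switch to Moderate (-2 → 5). Not NE.
(Moderate, Moderate): Entrant can switch to Passive (-4 → -2). Not NE.
(Moderate, Passive): Incumbent can switch to Aggressive (-5 → 0). Not NE.
(The remaining 6 profiles each have a profitable deviation by the same check.)

No pure-strategy Nash equilibrium.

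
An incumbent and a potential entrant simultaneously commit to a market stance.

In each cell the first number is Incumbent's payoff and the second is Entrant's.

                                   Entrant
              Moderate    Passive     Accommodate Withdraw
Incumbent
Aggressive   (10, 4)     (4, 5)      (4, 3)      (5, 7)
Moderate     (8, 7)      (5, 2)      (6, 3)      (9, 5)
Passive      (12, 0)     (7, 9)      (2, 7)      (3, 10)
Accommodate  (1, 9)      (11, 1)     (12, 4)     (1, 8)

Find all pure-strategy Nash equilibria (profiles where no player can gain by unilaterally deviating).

For each strategy profile, look for a profitable unilateral deviation.
(Aggressive, Moderate): Incumbent can switch to Passive (10 → 12). Not NE.
(Aggressive, Passive): Incumbent can switch to Moderate (4 → 5). Not NE.
(Aggressive, Accommodate): Incumbent can switch to Moderate (4 → 6). Not NE.
(Aggressive, Withdraw): Incumbent can switch to Moderate (5 → 9). Not NE.
(Moderate, Moderate): Incumbent can switch to Aggressive (8 → 10). Not NE.
(Moderate, Passive): Incumbent can switch to Passive (5 → 7). Not NE.
(Moderate, Accommodate): Incumbent can switch to Accommodate (6 → 12). Not NE.
(Moderate, Withdraw): Entrant can switch to Moderate (5 → 7). Not NE.
(Passive, Moderate): Entrant can switch to Passive (0 → 9). Not NE.
(Passive, Passive): Incumbent can switch to Accommodate (7 → 11). Not NE.
(The remaining 6 profiles each have a profitable deviation by the same check.)

This game has no pure Nash equilibrium.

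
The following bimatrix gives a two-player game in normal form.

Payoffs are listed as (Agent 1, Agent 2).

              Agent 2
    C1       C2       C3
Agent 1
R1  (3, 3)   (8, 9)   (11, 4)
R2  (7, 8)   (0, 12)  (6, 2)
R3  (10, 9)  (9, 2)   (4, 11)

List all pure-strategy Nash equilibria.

none

Agent 1 against C1: payoffs 3, 7, 10 → best response R3.
Agent 1 against C2: payoffs 8, 0, 9 → best response R3.
Agent 1 against C3: payoffs 11, 6, 4 → best response R1.
Agent 2 against R1: payoffs 3, 9, 4 → best response C2.
Agent 2 against R2: payoffs 8, 12, 2 → best response C2.
Agent 2 against R3: payoffs 9, 2, 11 → best response C3.
No profile is a mutual best response for all players.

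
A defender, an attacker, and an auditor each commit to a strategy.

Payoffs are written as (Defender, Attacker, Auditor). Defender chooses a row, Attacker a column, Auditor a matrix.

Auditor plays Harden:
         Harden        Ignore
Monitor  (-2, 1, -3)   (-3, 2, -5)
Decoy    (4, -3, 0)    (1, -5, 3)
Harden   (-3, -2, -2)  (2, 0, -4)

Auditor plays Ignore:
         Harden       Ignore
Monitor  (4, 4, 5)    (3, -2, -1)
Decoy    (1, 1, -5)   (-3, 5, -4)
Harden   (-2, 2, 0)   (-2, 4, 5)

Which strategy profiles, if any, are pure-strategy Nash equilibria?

(Monitor, Harden, Harden): Defender can switch to Decoy (-2 → 4). Not NE.
(Monitor, Harden, Ignore): Defender gets 4, best alternative 1; Attacker gets 4, best alternative -2; Auditor gets 5, best alternative -3. No profitable deviation — NE.
(Monitor, Ignore, Harden): Defender can switch to Decoy (-3 → 1). Not NE.
(Monitor, Ignore, Ignore): Attacker can switch to Harden (-2 → 4). Not NE.
(Decoy, Harden, Harden): Defender gets 4, best alternative -2; Attacker gets -3, best alternative -5; Auditor gets 0, best alternative -5. No profitable deviation — NE.
(Decoy, Harden, Ignore): Defender can switch to Monitor (1 → 4). Not NE.
(Decoy, Ignore, Harden): Defender can switch to Harden (1 → 2). Not NE.
(Decoy, Ignore, Ignore): Defender can switch to Monitor (-3 → 3). Not NE.
(Harden, Harden, Harden): Defender can switch to Monitor (-3 → -2). Not NE.
(Harden, Harden, Ignore): Defender can switch to Monitor (-2 → 4). Not NE.
(Harden, Ignore, Harden): Auditor can switch to Ignore (-4 → 5). Not NE.
(Harden, Ignore, Ignore): Defender can switch to Monitor (-2 → 3). Not NE.

Pure-strategy Nash equilibria: (Monitor, Harden, Ignore) and (Decoy, Harden, Harden)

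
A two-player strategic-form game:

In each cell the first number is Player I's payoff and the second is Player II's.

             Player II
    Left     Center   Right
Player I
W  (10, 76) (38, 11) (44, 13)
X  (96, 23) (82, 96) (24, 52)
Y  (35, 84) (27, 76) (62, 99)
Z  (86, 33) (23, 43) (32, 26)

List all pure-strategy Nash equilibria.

(X, Center) and (Y, Right)

Check each profile: it is a Nash equilibrium iff no player can strictly gain by switching unilaterally.
(W, Left): Player I can switch to X (10 → 96). Not NE.
(W, Center): Player I can switch to X (38 → 82). Not NE.
(W, Right): Player I can switch to Y (44 → 62). Not NE.
(X, Left): Player II can switch to Center (23 → 96). Not NE.
(X, Center): Player I gets 82, best alternative 38; Player II gets 96, best alternative 52. No profitable deviation — NE.
(X, Right): Player I can switch to W (24 → 44). Not NE.
(Y, Left): Player I can switch to X (35 → 96). Not NE.
(Y, Center): Player I can switch to W (27 → 38). Not NE.
(Y, Right): Player I gets 62, best alternative 44; Player II gets 99, best alternative 84. No profitable deviation — NE.
(Z, Left): Player I can switch to X (86 → 96). Not NE.
(Z, Center): Player I can switch to W (23 → 38). Not NE.
(Z, Right): Player I can switch to W (32 → 44). Not NE.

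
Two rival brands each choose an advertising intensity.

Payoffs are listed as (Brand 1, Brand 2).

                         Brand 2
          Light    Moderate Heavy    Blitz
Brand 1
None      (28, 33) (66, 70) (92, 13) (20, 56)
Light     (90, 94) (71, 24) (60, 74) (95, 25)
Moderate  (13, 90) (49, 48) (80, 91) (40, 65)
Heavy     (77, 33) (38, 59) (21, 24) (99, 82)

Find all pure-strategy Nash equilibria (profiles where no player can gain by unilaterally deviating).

Pure-strategy Nash equilibria: (Light, Light); (Heavy, Blitz)

Brand 1 against Light: payoffs 28, 90, 13, 77 → best response Light.
Brand 1 against Moderate: payoffs 66, 71, 49, 38 → best response Light.
Brand 1 against Heavy: payoffs 92, 60, 80, 21 → best response None.
Brand 1 against Blitz: payoffs 20, 95, 40, 99 → best response Heavy.
Brand 2 against None: payoffs 33, 70, 13, 56 → best response Moderate.
Brand 2 against Light: payoffs 94, 24, 74, 25 → best response Light.
Brand 2 against Moderate: payoffs 90, 48, 91, 65 → best response Heavy.
Brand 2 against Heavy: payoffs 33, 59, 24, 82 → best response Blitz.
Mutual best responses: (Light, Light); (Heavy, Blitz).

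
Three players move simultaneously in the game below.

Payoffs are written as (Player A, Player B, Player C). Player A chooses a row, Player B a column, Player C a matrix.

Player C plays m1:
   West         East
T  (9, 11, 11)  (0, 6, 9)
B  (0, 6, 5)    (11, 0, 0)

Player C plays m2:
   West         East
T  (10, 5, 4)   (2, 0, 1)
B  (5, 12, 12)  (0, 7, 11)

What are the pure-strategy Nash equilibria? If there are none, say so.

Pure NE: (T, West, m1)

(T, West, m1): Player A gets 9, best alternative 0; Player B gets 11, best alternative 6; Player C gets 11, best alternative 4. No profitable deviation — NE.
(T, West, m2): Player C can switch to m1 (4 → 11). Not NE.
(T, East, m1): Player A can switch to B (0 → 11). Not NE.
(T, East, m2): Player B can switch to West (0 → 5). Not NE.
(B, West, m1): Player A can switch to T (0 → 9). Not NE.
(B, West, m2): Player A can switch to T (5 → 10). Not NE.
(B, East, m1): Player B can switch to West (0 → 6). Not NE.
(B, East, m2): Player A can switch to T (0 → 2). Not NE.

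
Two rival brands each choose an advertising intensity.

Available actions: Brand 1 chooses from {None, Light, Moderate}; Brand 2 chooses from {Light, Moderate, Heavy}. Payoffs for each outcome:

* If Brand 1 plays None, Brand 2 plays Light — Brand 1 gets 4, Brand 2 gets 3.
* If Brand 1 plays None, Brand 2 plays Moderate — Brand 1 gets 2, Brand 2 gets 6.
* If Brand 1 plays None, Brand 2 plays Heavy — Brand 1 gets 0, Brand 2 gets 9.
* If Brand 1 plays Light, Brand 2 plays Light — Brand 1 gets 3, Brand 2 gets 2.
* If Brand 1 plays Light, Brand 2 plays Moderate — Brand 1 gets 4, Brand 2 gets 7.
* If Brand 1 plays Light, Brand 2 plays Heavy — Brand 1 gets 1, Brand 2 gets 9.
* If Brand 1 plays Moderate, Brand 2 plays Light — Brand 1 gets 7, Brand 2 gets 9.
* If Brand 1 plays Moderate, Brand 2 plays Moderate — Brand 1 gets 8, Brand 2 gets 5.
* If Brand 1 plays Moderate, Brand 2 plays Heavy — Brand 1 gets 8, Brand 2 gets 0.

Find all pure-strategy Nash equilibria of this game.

(Moderate, Light)

Brand 1 against Light: payoffs 4, 3, 7 → best response Moderate.
Brand 1 against Moderate: payoffs 2, 4, 8 → best response Moderate.
Brand 1 against Heavy: payoffs 0, 1, 8 → best response Moderate.
Brand 2 against None: payoffs 3, 6, 9 → best response Heavy.
Brand 2 against Light: payoffs 2, 7, 9 → best response Heavy.
Brand 2 against Moderate: payoffs 9, 5, 0 → best response Light.
Mutual best responses: (Moderate, Light).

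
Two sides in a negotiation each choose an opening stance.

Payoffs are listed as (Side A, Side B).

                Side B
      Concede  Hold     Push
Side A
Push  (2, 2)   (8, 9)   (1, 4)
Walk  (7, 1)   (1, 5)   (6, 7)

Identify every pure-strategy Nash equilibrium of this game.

For each strategy profile, look for a profitable unilateral deviation.
(Push, Concede): Side A can switch to Walk (2 → 7). Not NE.
(Push, Hold): Side A gets 8, best alternative 1; Side B gets 9, best alternative 4. No profitable deviation — NE.
(Push, Push): Side A can switch to Walk (1 → 6). Not NE.
(Walk, Concede): Side B can switch to Hold (1 → 5). Not NE.
(Walk, Hold): Side A can switch to Push (1 → 8). Not NE.
(Walk, Push): Side A gets 6, best alternative 1; Side B gets 7, best alternative 5. No profitable deviation — NE.

(Push, Hold) and (Walk, Push)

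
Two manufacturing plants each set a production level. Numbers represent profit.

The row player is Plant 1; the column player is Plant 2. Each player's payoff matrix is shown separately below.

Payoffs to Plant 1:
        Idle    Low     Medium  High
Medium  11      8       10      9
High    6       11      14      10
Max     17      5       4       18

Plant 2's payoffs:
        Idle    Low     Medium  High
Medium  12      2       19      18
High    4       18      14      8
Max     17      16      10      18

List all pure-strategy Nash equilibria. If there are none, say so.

Pure-strategy Nash equilibria: (High, Low) and (Max, High)

Plant 1 against Idle: payoffs 11, 6, 17 → best response Max.
Plant 1 against Low: payoffs 8, 11, 5 → best response High.
Plant 1 against Medium: payoffs 10, 14, 4 → best response High.
Plant 1 against High: payoffs 9, 10, 18 → best response Max.
Plant 2 against Medium: payoffs 12, 2, 19, 18 → best response Medium.
Plant 2 against High: payoffs 4, 18, 14, 8 → best response Low.
Plant 2 against Max: payoffs 17, 16, 10, 18 → best response High.
Mutual best responses: (High, Low); (Max, High).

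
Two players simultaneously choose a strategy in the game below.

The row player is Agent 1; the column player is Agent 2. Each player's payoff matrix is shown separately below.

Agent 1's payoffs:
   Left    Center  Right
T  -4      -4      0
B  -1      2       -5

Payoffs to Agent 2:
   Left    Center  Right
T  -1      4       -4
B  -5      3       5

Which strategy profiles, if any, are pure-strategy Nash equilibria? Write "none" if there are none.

This game has no pure Nash equilibrium.

For each player, find the best response to each opponent profile; mutual best responses are the pure NE.
Agent 1 against Left: payoffs -4, -1 → best response B.
Agent 1 against Center: payoffs -4, 2 → best response B.
Agent 1 against Right: payoffs 0, -5 → best response T.
Agent 2 against T: payoffs -1, 4, -4 → best response Center.
Agent 2 against B: payoffs -5, 3, 5 → best response Right.
No profile is a mutual best response for all players.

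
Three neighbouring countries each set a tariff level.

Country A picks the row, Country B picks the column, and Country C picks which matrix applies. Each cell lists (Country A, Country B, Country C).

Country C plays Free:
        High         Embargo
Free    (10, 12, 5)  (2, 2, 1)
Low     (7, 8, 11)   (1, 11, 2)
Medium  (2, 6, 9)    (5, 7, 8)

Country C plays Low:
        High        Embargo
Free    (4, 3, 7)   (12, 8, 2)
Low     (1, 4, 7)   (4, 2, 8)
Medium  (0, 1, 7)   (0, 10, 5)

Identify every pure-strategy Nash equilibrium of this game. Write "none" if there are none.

Pure-strategy Nash equilibria: (Free, Embargo, Low); (Medium, Embargo, Free)

For each strategy profile, look for a profitable unilateral deviation.
(Free, High, Free): Country C can switch to Low (5 → 7). Not NE.
(Free, High, Low): Country B can switch to Embargo (3 → 8). Not NE.
(Free, Embargo, Free): Country A can switch to Medium (2 → 5). Not NE.
(Free, Embargo, Low): Country A gets 12, best alternative 4; Country B gets 8, best alternative 3; Country C gets 2, best alternative 1. No profitable deviation — NE.
(Low, High, Free): Country A can switch to Free (7 → 10). Not NE.
(Low, High, Low): Country A can switch to Free (1 → 4). Not NE.
(Low, Embargo, Free): Country A can switch to Free (1 → 2). Not NE.
(Medium, Embargo, Free): Country A gets 5, best alternative 2; Country B gets 7, best alternative 6; Country C gets 8, best alternative 5. No profitable deviation — NE.
(The remaining 4 profiles each have a profitable deviation by the same check.)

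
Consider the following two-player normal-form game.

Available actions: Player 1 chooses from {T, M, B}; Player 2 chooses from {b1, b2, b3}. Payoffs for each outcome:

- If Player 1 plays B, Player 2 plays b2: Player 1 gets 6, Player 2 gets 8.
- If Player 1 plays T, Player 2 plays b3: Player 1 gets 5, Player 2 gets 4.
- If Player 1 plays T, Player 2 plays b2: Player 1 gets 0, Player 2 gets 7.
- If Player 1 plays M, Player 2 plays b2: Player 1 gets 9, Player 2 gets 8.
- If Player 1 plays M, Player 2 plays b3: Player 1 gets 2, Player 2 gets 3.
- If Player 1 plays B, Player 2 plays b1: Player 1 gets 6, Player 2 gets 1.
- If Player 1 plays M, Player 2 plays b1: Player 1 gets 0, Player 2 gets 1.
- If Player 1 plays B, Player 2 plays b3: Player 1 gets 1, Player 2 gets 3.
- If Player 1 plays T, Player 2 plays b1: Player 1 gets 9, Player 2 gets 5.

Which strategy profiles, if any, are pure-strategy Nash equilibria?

The unique pure-strategy Nash equilibrium is (M, b2).

(T, b1): Player 2 can switch to b2 (5 → 7). Not NE.
(T, b2): Player 1 can switch to M (0 → 9). Not NE.
(T, b3): Player 2 can switch to b1 (4 → 5). Not NE.
(M, b1): Player 1 can switch to T (0 → 9). Not NE.
(M, b2): Player 1 gets 9, best alternative 6; Player 2 gets 8, best alternative 3. No profitable deviation — NE.
(M, b3): Player 1 can switch to T (2 → 5). Not NE.
(B, b1): Player 1 can switch to T (6 → 9). Not NE.
(B, b2): Player 1 can switch to M (6 → 9). Not NE.
(B, b3): Player 1 can switch to T (1 → 5). Not NE.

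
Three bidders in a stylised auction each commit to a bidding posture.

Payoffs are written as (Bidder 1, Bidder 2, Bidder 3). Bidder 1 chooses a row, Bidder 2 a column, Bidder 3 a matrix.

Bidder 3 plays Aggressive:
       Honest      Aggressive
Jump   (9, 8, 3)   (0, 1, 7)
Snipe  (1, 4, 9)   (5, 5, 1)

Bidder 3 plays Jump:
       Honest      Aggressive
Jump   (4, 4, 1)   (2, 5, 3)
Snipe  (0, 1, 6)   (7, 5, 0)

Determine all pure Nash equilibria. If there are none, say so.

(Jump, Honest, Aggressive): Bidder 1 gets 9, best alternative 1; Bidder 2 gets 8, best alternative 1; Bidder 3 gets 3, best alternative 1. No profitable deviation — NE.
(Jump, Honest, Jump): Bidder 2 can switch to Aggressive (4 → 5). Not NE.
(Jump, Aggressive, Aggressive): Bidder 1 can switch to Snipe (0 → 5). Not NE.
(Jump, Aggressive, Jump): Bidder 1 can switch to Snipe (2 → 7). Not NE.
(Snipe, Honest, Aggressive): Bidder 1 can switch to Jump (1 → 9). Not NE.
(Snipe, Honest, Jump): Bidder 1 can switch to Jump (0 → 4). Not NE.
(Snipe, Aggressive, Aggressive): Bidder 1 gets 5, best alternative 0; Bidder 2 gets 5, best alternative 4; Bidder 3 gets 1, best alternative 0. No profitable deviation — NE.
(Snipe, Aggressive, Jump): Bidder 3 can switch to Aggressive (0 → 1). Not NE.

Pure-strategy Nash equilibria: (Jump, Honest, Aggressive), (Snipe, Aggressive, Aggressive)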